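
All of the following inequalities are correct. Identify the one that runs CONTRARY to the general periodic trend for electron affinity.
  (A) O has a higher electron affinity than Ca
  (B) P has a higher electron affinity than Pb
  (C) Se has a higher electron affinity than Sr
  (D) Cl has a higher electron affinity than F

The general trend: electron affinity increases across a period and decreases down a group.
(A) O (period 2, group 16) vs Ca (period 4, group 2): the stated order agrees with the simple trend.
(B) P (period 3, group 15) vs Pb (period 6, group 14): the stated order agrees with the simple trend.
(C) Se (period 4, group 16) vs Sr (period 5, group 2): the stated order agrees with the simple trend.
(D) Cl (period 3, group 17) vs F (period 2, group 17): the stated order contradicts the simple trend.
The exception is (D): F's small 2p subshell makes the incoming electron feel strong e⁻–e⁻ repulsion, so Cl actually releases more energy on gaining an electron.

(D)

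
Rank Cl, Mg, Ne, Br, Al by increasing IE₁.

Ne is in period 2, group 18; Mg is in period 3, group 2; Al is in period 3, group 13; Cl is in period 3, group 17; Br is in period 4, group 17.
Removing the outermost electron gets harder across a period and easier down a group.
Here both period and group differ, so the two effects have to be weighed against each other.
Mg > Al: this pair runs against the simple trend — see the exception note.
Br > Mg: period and group pull opposite ways; the across-period shift dominates (1140 vs 738 kJ/mol).
Cl > Br: they share group 17; the group trend gives Cl the larger value.
Ne > Cl: both effects reinforce here, so Ne is clearly the higher of the two.
Note the exception: Mg has a higher first ionization energy than Al, contrary to the simple trend — Al's single 3p electron is easier to remove than one from Mg's filled 3s².
For reference (kJ/mol): Ne 2081, Mg 738, Al 578, Cl 1251, Br 1140.
So from lowest to highest: Al < Mg < Br < Cl < Ne.

Al < Mg < Br < Cl < Ne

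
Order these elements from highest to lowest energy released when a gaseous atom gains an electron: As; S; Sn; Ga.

S > Sn > As > Ga

S is in period 3, group 16; Ga is in period 4, group 13; As is in period 4, group 15; Sn is in period 5, group 14.
EA tends to increase across a period and decrease down a group, though the pattern is less regular than for IE or radius.
Here both period and group differ, so the two effects have to be weighed against each other.
As > Ga: both are in period 4; the period trend gives As the larger value.
Sn > As: this pair runs against the simple trend — see the exception note.
S > Sn: both effects reinforce here, so S is clearly the higher of the two.
Note the exception: Sn has a higher electron affinity than As, contrary to the simple trend — adding an electron to As's half-filled np³ subshell costs electron-pairing energy.
Approximate values (kJ/mol): S 200, Ga 29, As 78, Sn 107.
So from highest to lowest: S > Sn > As > Ga.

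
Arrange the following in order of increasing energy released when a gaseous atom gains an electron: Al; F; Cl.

Al, F, Cl

Adding an electron releases more energy for atoms nearer the top right (short of the noble gases).
Neither a single period nor a single group — weigh both effects.
F > Al: relative to Al, both the across-period and down-group shifts push F's electron affinity up.
Cl > F: this pair runs against the simple trend — see the exception note.
Note the exception: Cl has a higher electron affinity than F, contrary to the simple trend — F's small 2p subshell makes the incoming electron feel strong e⁻–e⁻ repulsion, so Cl actually releases more energy on gaining an electron.
For reference (kJ/mol): F 328, Al 42, Cl 349.
So from lowest to highest: Al < F < Cl.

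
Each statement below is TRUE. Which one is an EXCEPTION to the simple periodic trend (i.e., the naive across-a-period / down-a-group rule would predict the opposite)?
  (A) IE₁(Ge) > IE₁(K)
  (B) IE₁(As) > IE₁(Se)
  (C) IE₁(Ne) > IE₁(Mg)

The general trend: first ionization energy increases across a period and decreases down a group.
(A) Ge (period 4, group 14) vs K (period 4, group 1): the stated order agrees with the simple trend.
(B) As (period 4, group 15) vs Se (period 4, group 16): the stated order contradicts the simple trend.
(C) Ne (period 2, group 18) vs Mg (period 3, group 2): the stated order agrees with the simple trend.
The exception is (B): Se (4p⁴) ionizes more easily than half-filled As (4p³).

(B)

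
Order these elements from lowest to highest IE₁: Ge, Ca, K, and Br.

K < Ca < Ge < Br

First ionization energy rises across a period (greater Z_eff holds electrons more tightly) and falls down a group (valence electrons are farther from the nucleus).
All lie in period 4, so first ionization energy increases left to right.
So from lowest to highest: K < Ca < Ge < Br.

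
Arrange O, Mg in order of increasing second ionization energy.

Mg < O

IE_2 is the cost of taking one more electron from the +1 cation: O⁺ still has 5 valence electrons; Mg⁺ still has 1 valence electron.
All are still removing valence electrons, so compare the +1 ions as you would atoms: IE_2 generally rises across a period (higher Z_eff) and falls down a group (larger shell), subject to the usual subshell exceptions.
Valence configurations: O⁺ [He]2s²2p³, Mg⁺ [Ne]3s¹.
Tabulated IE_2 (kJ/mol): O 3388, Mg 1451.
Hence IE_2: Mg < O.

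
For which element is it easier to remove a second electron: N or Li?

N

IE_2 is the cost of taking one more electron from the +1 cation: N⁺ still has 4 valence electrons; Li⁺ is the bare [He] core.
Core electrons are held far more tightly than valence electrons, so Li tops the IE_2 order.
Tabulated IE_2 (kJ/mol): N 2856, Li 7298.
So the second ionization energies run N < Li.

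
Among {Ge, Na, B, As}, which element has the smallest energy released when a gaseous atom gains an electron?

B

B is in period 2, group 13; Na is in period 3, group 1; Ge is in period 4, group 14; As is in period 4, group 15.
Adding an electron releases more energy for atoms nearer the top right (short of the noble gases).
Neither a single period nor a single group — weigh both effects.
Na > B: this pair runs against the simple trend — see the exception note.
As > Na: period and group pull opposite ways; the across-period shift dominates (78 vs 53 kJ/mol).
Ge > As: this pair runs against the simple trend — see the exception note.
Note the exception: Na has a higher electron affinity than B, contrary to the simple trend — B's ns²np¹ configuration gives only a small electron affinity — the sparsely filled np subshell binds an added electron weakly.
Note the exception: Ge has a higher electron affinity than As, contrary to the simple trend — adding an electron to As's half-filled 4p³ is unfavourable, so Ge (4p²) has the more exothermic EA.
For reference (kJ/mol): B 27, Na 53, Ge 119, As 78.
The smallest energy released when a gaseous atom gains an electron among these belongs to B.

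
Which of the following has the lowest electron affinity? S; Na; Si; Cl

Na is in period 3, group 1; Si is in period 3, group 14; S is in period 3, group 16; Cl is in period 3, group 17.
Atoms with high Z_eff and room in the valence shell (especially the halogens) have the most exothermic electron affinities.
All lie in period 3, so electron affinity increases left to right.
The lowest electron affinity among these belongs to Na.

Na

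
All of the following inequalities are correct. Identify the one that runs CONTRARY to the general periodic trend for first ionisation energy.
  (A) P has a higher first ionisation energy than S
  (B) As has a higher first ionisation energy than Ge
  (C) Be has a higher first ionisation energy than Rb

(A)

The general trend: first ionisation energy increases across a period and decreases down a group.
(A) P (period 3, group 15) vs S (period 3, group 16): the stated order contradicts the simple trend.
(B) As (period 4, group 15) vs Ge (period 4, group 14): the stated order agrees with the simple trend.
(C) Be (period 2, group 2) vs Rb (period 5, group 1): the stated order agrees with the simple trend.
The exception is (A): S (3p⁴) ionizes more easily than half-filled P (3p³) because the paired 3p electron in S is pushed out by e⁻–e⁻ repulsion.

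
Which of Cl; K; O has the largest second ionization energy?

O

IE_2 is the cost of taking one more electron from the +1 cation: Cl⁺ still has 6 valence electrons; K⁺ is the bare [Ar] core; O⁺ still has 5 valence electrons.
Usually core removal costs more than valence removal, but here the competition is close: a tightly held n=2 valence electron can cost more to remove than an n=3 core electron, so the actual values have to decide it.
Valence configurations: Cl⁺ [Ne]3s²3p⁴, O⁺ [He]2s²2p³.
Approximate IE_2 values (kJ/mol): Cl 2298, K 3052, O 3388.
Overall IE_2 order: Cl < K < O.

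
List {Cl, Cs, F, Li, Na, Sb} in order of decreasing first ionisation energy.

Li is in period 2, group 1; F is in period 2, group 17; Na is in period 3, group 1; Cl is in period 3, group 17; Sb is in period 5, group 15; Cs is in period 6, group 1.
Removing the outermost electron gets harder across a period and easier down a group.
These span different periods and groups, so the two trends combine.
Na > Cs: they share group 1; the group trend gives Na the larger value.
Li > Na: Li sits above Na in group 1, so the down-group effect alone puts Li higher.
Sb > Li: the two effects oppose for this pair; the across-period effect wins (831 vs 520 kJ/mol).
Cl > Sb: relative to Sb, both the across-period and down-group shifts push Cl's first ionization energy up.
F > Cl: they share group 17; the group trend gives F the larger value.
Approximate values (kJ/mol): Li 520, F 1681, Na 496, Cl 1251, Sb 831, Cs 376.
So from highest to lowest: F > Cl > Sb > Li > Na > Cs.

F > Cl > Sb > Li > Na > Cs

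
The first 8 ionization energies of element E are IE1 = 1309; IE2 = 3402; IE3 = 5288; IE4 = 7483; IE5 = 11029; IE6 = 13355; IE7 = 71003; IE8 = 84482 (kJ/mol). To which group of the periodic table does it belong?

Look for the largest jump between consecutive ionization energies: IE7/IE6 ≈ 5.3, far larger than any earlier ratio.
That jump marks the point where a core electron is being removed. So the atom has 6 valence electrons.
A main-group element with 6 valence electrons is in group 16.

Group 16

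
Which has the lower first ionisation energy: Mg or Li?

Li

Across a period the outer electron is held more tightly (higher IE₁); down a group it sits in a higher shell, more shielded, and comes off more easily.
A diagonal step moves right (one effect) and down (the opposite effect) at once.
Mg > Li: period and group pull opposite ways; the across-period shift dominates (738 vs 520 kJ/mol).
Approximate values (kJ/mol): Li 520, Mg 738.
So Li has the lower first ionisation energy (Li < Mg).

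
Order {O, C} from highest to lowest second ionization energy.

O > C

After 1 electron has been removed, what remains? O⁺ still has 5 valence electrons; C⁺ still has 3 valence electrons.
All are still removing valence electrons, so compare the +1 ions as you would atoms: IE_2 generally rises across a period (higher Z_eff) and falls down a group (larger shell), subject to the usual subshell exceptions.
Valence configurations: O⁺ [He]2s²2p³, C⁺ [He]2s²2p¹.
The numbers (kJ/mol): O 3388, C 2353.
Putting it together, IE_2: C < O.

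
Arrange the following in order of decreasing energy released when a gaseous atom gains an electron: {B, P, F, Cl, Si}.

B is in period 2, group 13; F is in period 2, group 17; Si is in period 3, group 14; P is in period 3, group 15; Cl is in period 3, group 17.
Adding an electron releases more energy for atoms nearer the top right (short of the noble gases).
These span different periods and groups, so the two trends combine.
P > B: period and group pull opposite ways; the across-period shift dominates (72 vs 27 kJ/mol).
Si > P: this pair runs against the simple trend — see the exception note.
F > Si: relative to Si, both the across-period and down-group shifts push F's electron affinity up.
Cl > F: this pair runs against the simple trend — see the exception note.
Note the exception: Si has a higher electron affinity than P, contrary to the simple trend — adding an electron to P's half-filled 3p³ is unfavourable, so Si (3p²) has the more exothermic EA.
Note the exception: Cl has a higher electron affinity than F, contrary to the simple trend — F's small 2p subshell makes the incoming electron feel strong e⁻–e⁻ repulsion, so Cl actually releases more energy on gaining an electron.
For reference (kJ/mol): B 27, F 328, Si 134, P 72, Cl 349.
So from highest to lowest: Cl > F > Si > P > B.

Cl, F, Si, P, B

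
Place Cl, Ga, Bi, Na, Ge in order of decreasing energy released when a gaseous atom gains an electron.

Cl, Ge, Bi, Na, Ga

Na is in period 3, group 1; Cl is in period 3, group 17; Ga is in period 4, group 13; Ge is in period 4, group 14; Bi is in period 6, group 15.
Adding an electron releases more energy for atoms nearer the top right (short of the noble gases).
Here both period and group differ, so the two effects have to be weighed against each other.
Na > Ga: period and group pull opposite ways; the down-group shift dominates (53 vs 29 kJ/mol).
Bi > Na: period and group pull opposite ways; the across-period shift dominates (91 vs 53 kJ/mol).
Ge > Bi: period and group pull opposite ways; the down-group shift dominates (119 vs 91 kJ/mol).
Cl > Ge: relative to Ge, both the across-period and down-group shifts push Cl's electron affinity up.
Approximate values (kJ/mol): Na 53, Cl 349, Ga 29, Ge 119, Bi 91.
So from highest to lowest: Cl > Ge > Bi > Na > Ga.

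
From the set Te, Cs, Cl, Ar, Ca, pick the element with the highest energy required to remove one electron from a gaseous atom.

Ar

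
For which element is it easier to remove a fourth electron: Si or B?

Si

IE_4 is the cost of taking one more electron from the +3 cation: Si³⁺ still has 1 valence electron; B³⁺ is the bare [He] core.
Core electrons are held far more tightly than valence electrons, so B tops the IE_4 order.
The numbers (kJ/mol): Si 4356, B 25026.
Putting it together, IE_4: Si < B.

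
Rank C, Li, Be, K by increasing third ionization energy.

K < C < Li < Be

The third ionization energy removes an electron from the +2 ion. For each element: C²⁺ still has 2 valence electrons; Li²⁺ is already 1 electron into the core; Be²⁺ is the bare [He] core; K²⁺ is already 1 electron into the core.
Usually core removal costs more than valence removal, but here the competition is close: a tightly held n=2 valence electron can cost more to remove than an n=3 core electron, so the actual values have to decide it.
Tabulated IE_3 (kJ/mol): C 4620, Li 11815, Be 14849, K 4420.
So the third ionization energies run K < C < Li < Be.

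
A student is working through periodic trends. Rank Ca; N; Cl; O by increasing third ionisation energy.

Cl < N < Ca < O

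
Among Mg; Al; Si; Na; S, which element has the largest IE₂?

The second ionization energy removes an electron from the +1 ion. For each element: Mg⁺ still has 1 valence electron; Al⁺ still has 2 valence electrons; Si⁺ still has 3 valence electrons; Na⁺ is the bare [Ne] core; S⁺ still has 5 valence electrons.
Core electrons are held far more tightly than valence electrons, so Na tops the IE_2 order.
Valence configurations: Mg⁺ [Ne]3s¹, Al⁺ [Ne]3s², Si⁺ [Ne]3s²3p¹, S⁺ [Ne]3s²3p³.
Si⁺ loses a lone 3p electron whereas Al⁺ must break into a filled 3s² pair, so IE_2(Al) > IE_2(Si) even though Si has the higher nuclear charge.
The numbers (kJ/mol): Mg 1451, Al 1817, Si 1577, Na 4562, S 2252.
Hence IE_2: Mg < Si < Al < S < Na.

Na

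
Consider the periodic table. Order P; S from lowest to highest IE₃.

P, S

After 2 electrons have been removed, what remains? P²⁺ still has 3 valence electrons; S²⁺ still has 4 valence electrons.
All are still removing valence electrons, so compare the +2 ions as you would atoms: IE_3 generally rises across a period (higher Z_eff) and falls down a group (larger shell), subject to the usual subshell exceptions.
Valence configurations: P²⁺ [Ne]3s²3p¹, S²⁺ [Ne]3s²3p².
Approximate IE_3 values (kJ/mol): P 2914, S 3357.
Putting it together, IE_3: P < S.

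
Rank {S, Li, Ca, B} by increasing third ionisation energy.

S < B < Ca < Li

Consider each +2 ion: S²⁺ still has 4 valence electrons; Li²⁺ is already 1 electron into the core; Ca²⁺ is the bare [Ar] core; B²⁺ still has 1 valence electron.
Breaking into a closed-shell core is much more expensive than removing a leftover valence electron — Ca and Li have the largest IE_3 here.
Valence configurations: S²⁺ [Ne]3s²3p², B²⁺ [He]2s¹.
Approximate IE_3 values (kJ/mol): S 3357, Li 11815, Ca 4912, B 3660.
Putting it together, IE_3: S < B < Ca < Li.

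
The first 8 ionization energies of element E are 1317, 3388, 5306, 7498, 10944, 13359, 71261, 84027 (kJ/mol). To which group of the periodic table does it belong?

Look for the largest jump between consecutive ionization energies: IE7/IE6 ≈ 5.3, far larger than any earlier ratio.
That jump marks the point where a core electron is being removed. So the atom has 6 valence electrons.
A main-group element with 6 valence electrons is in group 16.

Group 16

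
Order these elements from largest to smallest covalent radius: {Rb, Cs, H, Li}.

Cs > Rb > Li > H

Atomic radius shrinks across a period as nuclear charge pulls the same shell inward, and grows down a group as new shells are added.
All are in group 1, so atomic radius increases down the group.
So from largest to smallest: Cs > Rb > Li > H.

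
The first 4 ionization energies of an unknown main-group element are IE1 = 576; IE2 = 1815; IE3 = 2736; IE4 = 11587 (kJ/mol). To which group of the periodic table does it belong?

Group 13

Look for the largest jump between consecutive ionization energies: IE4/IE3 ≈ 4.2, far larger than any earlier ratio.
That jump marks the point where a core electron is being removed. So the atom has 3 valence electrons.
A main-group element with 3 valence electrons is in group 13.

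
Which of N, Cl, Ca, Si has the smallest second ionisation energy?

Consider each +1 ion: N⁺ still has 4 valence electrons; Cl⁺ still has 6 valence electrons; Ca⁺ still has 1 valence electron; Si⁺ still has 3 valence electrons.
All are still removing valence electrons, so compare the +1 ions as you would atoms: IE_2 generally rises across a period (higher Z_eff) and falls down a group (larger shell), subject to the usual subshell exceptions.
Valence configurations: N⁺ [He]2s²2p², Cl⁺ [Ne]3s²3p⁴, Ca⁺ [Ar]4s¹, Si⁺ [Ne]3s²3p¹.
Tabulated IE_2 (kJ/mol): N 2856, Cl 2298, Ca 1145, Si 1577.
So the second ionization energies run Ca < Si < Cl < N.

Ca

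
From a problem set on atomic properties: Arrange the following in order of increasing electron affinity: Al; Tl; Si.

Al is in period 3, group 13; Si is in period 3, group 14; Tl is in period 6, group 13.
EA tends to increase across a period and decrease down a group, though the pattern is less regular than for IE or radius.
Neither a single period nor a single group — weigh both effects.
Al > Tl: Al sits above Tl in group 13, so the down-group effect alone puts Al higher.
Si > Al: both are in period 3; the period trend gives Si the larger value.
Tabulated electron affinity (kJ/mol): Al 42, Si 134, Tl 19.
So from lowest to highest: Tl < Al < Si.

Tl, Al, Si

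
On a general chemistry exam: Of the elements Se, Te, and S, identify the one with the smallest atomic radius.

S is in period 3, group 16; Se is in period 4, group 16; Te is in period 5, group 16.
Radius decreases left→right (rising Z_eff, same n) and increases top→bottom (higher n).
All are in group 16, so atomic radius increases down the group.
The smallest atomic radius among these belongs to S.

S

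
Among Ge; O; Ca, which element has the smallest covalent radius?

O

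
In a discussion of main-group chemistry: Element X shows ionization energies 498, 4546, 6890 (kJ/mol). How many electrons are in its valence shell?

Look for the largest jump between consecutive ionization energies: IE2/IE1 ≈ 9.1, far larger than any earlier ratio.
That jump marks the point where a core electron is being removed. So the atom has 1 valence electron.

1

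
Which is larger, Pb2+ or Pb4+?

Pb2+

Both ions have Z = 82 protons, but Pb4+ has lost more electrons, so its remaining electrons feel a larger effective nuclear charge per electron and are pulled in more tightly.
Higher positive charge → smaller ion, so Pb2+ > Pb4+.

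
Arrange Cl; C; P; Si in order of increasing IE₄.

Si < P < Cl < C

Consider each +3 ion: Cl³⁺ still has 4 valence electrons; C³⁺ still has 1 valence electron; P³⁺ still has 2 valence electrons; Si³⁺ still has 1 valence electron.
All are still removing valence electrons, so compare the +3 ions as you would atoms: IE_4 generally rises across a period (higher Z_eff) and falls down a group (larger shell), subject to the usual subshell exceptions.
Valence configurations: Cl³⁺ [Ne]3s²3p², C³⁺ [He]2s¹, P³⁺ [Ne]3s², Si³⁺ [Ne]3s¹.
Approximate IE_4 values (kJ/mol): Cl 5159, C 6223, P 4964, Si 4356.
Putting it together, IE_4: Si < P < Cl < C.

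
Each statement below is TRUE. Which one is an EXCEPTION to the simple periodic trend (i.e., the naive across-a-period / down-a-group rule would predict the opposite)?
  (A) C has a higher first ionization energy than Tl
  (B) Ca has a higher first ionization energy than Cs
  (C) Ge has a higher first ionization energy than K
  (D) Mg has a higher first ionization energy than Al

The general trend: first ionization energy increases across a period and decreases down a group.
(A) C (period 2, group 14) vs Tl (period 6, group 13): the stated order agrees with the simple trend.
(B) Ca (period 4, group 2) vs Cs (period 6, group 1): the stated order agrees with the simple trend.
(C) Ge (period 4, group 14) vs K (period 4, group 1): the stated order agrees with the simple trend.
(D) Mg (period 3, group 2) vs Al (period 3, group 13): the stated order contradicts the simple trend.
The exception is (D): Al's single 3p electron is easier to remove than one from Mg's filled 3s².

(D)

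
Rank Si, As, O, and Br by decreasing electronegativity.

O, Br, As, Si

O is in period 2, group 16; Si is in period 3, group 14; As is in period 4, group 15; Br is in period 4, group 17.
Smaller atoms with higher effective nuclear charge are more electronegative.
Neither a single period nor a single group — weigh both effects.
As > Si: period and group pull opposite ways; the across-period shift dominates (2.18 vs 1.90).
Br > As: Br lies to the right of As in period 4, so the across-period effect alone puts Br higher.
O > Br: the two effects oppose for this pair; the down-group effect wins (3.44 vs 2.96).
For reference (Pauling): O 3.44, Si 1.90, As 2.18, Br 2.96.
So from highest to lowest: O > Br > As > Si.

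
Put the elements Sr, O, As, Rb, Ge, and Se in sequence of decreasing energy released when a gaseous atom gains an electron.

Se > O > Ge > As > Rb > Sr

Electron affinity generally becomes more exothermic across a period toward the halogens and less exothermic down a group.
Here both period and group differ, so the two effects have to be weighed against each other.
Rb > Sr: this pair runs against the simple trend — see the exception note.
As > Rb: relative to Rb, both the across-period and down-group shifts push As's electron affinity up.
Ge > As: this pair runs against the simple trend — see the exception note.
O > Ge: both effects reinforce here, so O is clearly the higher of the two.
Se > O: this pair runs against the simple trend — see the exception note.
Note the exception: Rb has a higher electron affinity than Sr, contrary to the simple trend — adding an electron to Sr (ns²) has to open a new, higher-energy np subshell, which is unfavourable.
Note the exception: Ge has a higher electron affinity than As, contrary to the simple trend — adding an electron to As's half-filled 4p³ is unfavourable, so Ge (4p²) has the more exothermic EA.
Note the exception: Se has a higher electron affinity than O, contrary to the simple trend — O's compact 2p subshell gives strong electron–electron repulsion on the added electron.
For reference (kJ/mol): O 141, Ge 119, As 78, Se 195, Rb 47, Sr 5.
So from highest to lowest: Se > O > Ge > As > Rb > Sr.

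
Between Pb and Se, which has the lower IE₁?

Pb

IE₁ increases left→right with effective nuclear charge and decreases top→bottom as the valence shell moves farther out.
Here both period and group differ, so the two effects have to be weighed against each other.
Se > Pb: relative to Pb, both the across-period and down-group shifts push Se's first ionization energy up.
Tabulated first ionization energy (kJ/mol): Se 941, Pb 716.
So Pb has the lower IE₁ (Pb < Se).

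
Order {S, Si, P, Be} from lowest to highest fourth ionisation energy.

IE_4 is the cost of taking one more electron from the +3 cation: S³⁺ still has 3 valence electrons; Si³⁺ still has 1 valence electron; P³⁺ still has 2 valence electrons; Be³⁺ is already 1 electron into the core.
Breaking into a closed-shell core is much more expensive than removing a leftover valence electron — Be has the largest IE_4 here.
Valence configurations: S³⁺ [Ne]3s²3p¹, Si³⁺ [Ne]3s¹, P³⁺ [Ne]3s².
S³⁺ loses a lone 3p electron whereas P³⁺ must break into a filled 3s² pair, so IE_4(P) > IE_4(S) even though S has the higher nuclear charge.
Tabulated IE_4 (kJ/mol): S 4556, Si 4356, P 4964, Be 21007.
Hence IE_4: Si < S < P < Be.

Si < S < P < Be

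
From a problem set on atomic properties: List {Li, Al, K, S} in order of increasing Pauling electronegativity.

K < Li < Al < S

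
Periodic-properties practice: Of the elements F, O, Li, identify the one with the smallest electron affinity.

Li is in period 2, group 1; O is in period 2, group 16; F is in period 2, group 17.
Adding an electron releases more energy for atoms nearer the top right (short of the noble gases).
All lie in period 2, so electron affinity increases left to right.
The smallest electron affinity among these belongs to Li.

Li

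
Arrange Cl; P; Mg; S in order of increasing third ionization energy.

P, S, Cl, Mg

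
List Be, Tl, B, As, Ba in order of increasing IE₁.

Ba < Tl < B < Be < As

Be is in period 2, group 2; B is in period 2, group 13; As is in period 4, group 15; Ba is in period 6, group 2; Tl is in period 6, group 13.
Removing the outermost electron gets harder across a period and easier down a group.
Neither a single period nor a single group — weigh both effects.
Tl > Ba: both are in period 6; the period trend gives Tl the larger value.
B > Tl: they share group 13; the group trend gives B the larger value.
Be > B: this pair runs against the simple trend — see the exception note.
As > Be: the two effects oppose for this pair; the across-period effect wins (947 vs 900 kJ/mol).
Note the exception: Be has a higher first ionization energy than B, contrary to the simple trend — removing B's lone 2p electron is easier than breaking Be's filled 2s².
For reference (kJ/mol): Be 900, B 801, As 947, Ba 503, Tl 589.
So from lowest to highest: Ba < Tl < B < Be < As.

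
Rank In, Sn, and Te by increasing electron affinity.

In < Sn < Te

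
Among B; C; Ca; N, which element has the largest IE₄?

B

The fourth ionization energy removes an electron from the +3 ion. For each element: B³⁺ is the bare [He] core; C³⁺ still has 1 valence electron; Ca³⁺ is already 1 electron into the core; N³⁺ still has 2 valence electrons.
Usually core removal costs more than valence removal, but here the competition is close: a tightly held n=2 valence electron can cost more to remove than an n=3 core electron, so the actual values have to decide it.
Valence configurations: C³⁺ [He]2s¹, N³⁺ [He]2s².
The numbers (kJ/mol): B 25026, C 6223, Ca 6491, N 7475.
So the fourth ionization energies run C < Ca < N < B.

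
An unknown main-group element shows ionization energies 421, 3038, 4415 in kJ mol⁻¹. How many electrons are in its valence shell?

1

Look for the largest jump between consecutive ionization energies: IE2/IE1 ≈ 7.2, far larger than any earlier ratio.
That jump marks the point where a core electron is being removed. So the atom has 1 valence electron.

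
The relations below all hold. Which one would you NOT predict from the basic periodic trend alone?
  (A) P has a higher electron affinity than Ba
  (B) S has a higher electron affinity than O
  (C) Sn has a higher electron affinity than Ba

The general trend: electron affinity increases across a period and decreases down a group.
(A) P (period 3, group 15) vs Ba (period 6, group 2): the stated order agrees with the simple trend.
(B) S (period 3, group 16) vs O (period 2, group 16): the stated order contradicts the simple trend.
(C) Sn (period 5, group 14) vs Ba (period 6, group 2): the stated order agrees with the simple trend.
The exception is (B): the compact 2p subshell of O repels the added electron more than S's larger 3p does.

(B)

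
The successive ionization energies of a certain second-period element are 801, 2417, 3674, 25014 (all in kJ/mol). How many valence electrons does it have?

3

Look for the largest jump between consecutive ionization energies: IE4/IE3 ≈ 6.8, far larger than any earlier ratio.
That jump marks the point where a core electron is being removed. So the atom has 3 valence electrons.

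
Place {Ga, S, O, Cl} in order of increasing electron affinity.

Ga < O < S < Cl

O is in period 2, group 16; S is in period 3, group 16; Cl is in period 3, group 17; Ga is in period 4, group 13.
Atoms with high Z_eff and room in the valence shell (especially the halogens) have the most exothermic electron affinities.
Neither a single period nor a single group — weigh both effects.
O > Ga: both effects reinforce here, so O is clearly the higher of the two.
S > O: this pair runs against the simple trend — see the exception note.
Cl > S: Cl lies to the right of S in period 3, so the across-period effect alone puts Cl higher.
Note the exception: S has a higher electron affinity than O, contrary to the simple trend — the compact 2p subshell of O repels the added electron more than S's larger 3p does.
Approximate values (kJ/mol): O 141, S 200, Cl 349, Ga 29.
So from lowest to highest: Ga < O < S < Cl.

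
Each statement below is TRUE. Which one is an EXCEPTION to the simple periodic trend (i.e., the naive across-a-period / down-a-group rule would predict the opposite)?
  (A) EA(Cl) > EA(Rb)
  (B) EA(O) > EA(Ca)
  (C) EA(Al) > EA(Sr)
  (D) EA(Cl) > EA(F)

The general trend: electron affinity increases across a period and decreases down a group.
(A) Cl (period 3, group 17) vs Rb (period 5, group 1): the stated order agrees with the simple trend.
(B) O (period 2, group 16) vs Ca (period 4, group 2): the stated order agrees with the simple trend.
(C) Al (period 3, group 13) vs Sr (period 5, group 2): the stated order agrees with the simple trend.
(D) Cl (period 3, group 17) vs F (period 2, group 17): the stated order contradicts the simple trend.
The exception is (D): F's small 2p subshell makes the incoming electron feel strong e⁻–e⁻ repulsion, so Cl actually releases more energy on gaining an electron.

(D)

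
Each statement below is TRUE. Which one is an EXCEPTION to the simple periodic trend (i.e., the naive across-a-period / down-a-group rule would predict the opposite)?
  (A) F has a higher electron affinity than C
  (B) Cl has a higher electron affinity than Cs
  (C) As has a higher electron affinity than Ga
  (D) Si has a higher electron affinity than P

The general trend: electron affinity increases across a period and decreases down a group.
(A) F (period 2, group 17) vs C (period 2, group 14): the stated order agrees with the simple trend.
(B) Cl (period 3, group 17) vs Cs (period 6, group 1): the stated order agrees with the simple trend.
(C) As (period 4, group 15) vs Ga (period 4, group 13): the stated order agrees with the simple trend.
(D) Si (period 3, group 14) vs P (period 3, group 15): the stated order contradicts the simple trend.
The exception is (D): adding an electron to P's half-filled 3p³ is unfavourable, so Si (3p²) has the more exothermic EA.

(D)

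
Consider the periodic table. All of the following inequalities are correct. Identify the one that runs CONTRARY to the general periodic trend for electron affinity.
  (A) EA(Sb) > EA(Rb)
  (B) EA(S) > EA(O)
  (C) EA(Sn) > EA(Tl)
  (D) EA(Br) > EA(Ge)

(B)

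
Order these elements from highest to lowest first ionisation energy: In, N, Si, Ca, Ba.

N > Si > Ca > In > Ba

Across a period the outer electron is held more tightly (higher IE₁); down a group it sits in a higher shell, more shielded, and comes off more easily.
These span different periods and groups, so the two trends combine.
In > Ba: relative to Ba, both the across-period and down-group shifts push In's first ionization energy up.
Ca > In: the two effects oppose for this pair; the down-group effect wins (590 vs 558 kJ/mol).
Si > Ca: both effects reinforce here, so Si is clearly the higher of the two.
N > Si: relative to Si, both the across-period and down-group shifts push N's first ionization energy up.
Approximate values (kJ/mol): N 1402, Si 786, Ca 590, In 558, Ba 503.
So from highest to lowest: N > Si > Ca > In > Ba.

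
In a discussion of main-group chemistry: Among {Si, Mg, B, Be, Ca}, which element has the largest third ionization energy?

Be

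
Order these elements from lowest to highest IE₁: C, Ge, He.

He is in period 1, group 18; C is in period 2, group 14; Ge is in period 4, group 14.
Removing the outermost electron gets harder across a period and easier down a group.
Here both period and group differ, so the two effects have to be weighed against each other.
C > Ge: C sits above Ge in group 14, so the down-group effect alone puts C higher.
He > C: both effects reinforce here, so He is clearly the higher of the two.
For reference (kJ/mol): He 2372, C 1086, Ge 762.
So from lowest to highest: Ge < C < He.

Ge < C < He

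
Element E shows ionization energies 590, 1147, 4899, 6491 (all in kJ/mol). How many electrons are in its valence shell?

2

Look for the largest jump between consecutive ionization energies: IE3/IE2 ≈ 4.3, far larger than any earlier ratio.
That jump marks the point where a core electron is being removed. So the atom has 2 valence electrons.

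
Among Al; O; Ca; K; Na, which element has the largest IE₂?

Na

Consider each +1 ion: Al⁺ still has 2 valence electrons; O⁺ still has 5 valence electrons; Ca⁺ still has 1 valence electron; K⁺ is the bare [Ar] core; Na⁺ is the bare [Ne] core.
Usually core removal costs more than valence removal, but here the competition is close: a tightly held n=2 valence electron can cost more to remove than an n=3 core electron, so the actual values have to decide it.
Valence configurations: Al⁺ [Ne]3s², O⁺ [He]2s²2p³, Ca⁺ [Ar]4s¹.
The numbers (kJ/mol): Al 1817, O 3388, Ca 1145, K 3052, Na 4562.
Overall IE_2 order: Ca < Al < K < O < Na.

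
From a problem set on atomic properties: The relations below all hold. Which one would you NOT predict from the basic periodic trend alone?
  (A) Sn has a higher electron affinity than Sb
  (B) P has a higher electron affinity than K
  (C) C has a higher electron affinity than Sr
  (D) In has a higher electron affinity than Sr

(A)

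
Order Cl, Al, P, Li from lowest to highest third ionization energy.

Al, P, Cl, Li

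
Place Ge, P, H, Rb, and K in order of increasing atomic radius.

H, P, Ge, K, Rb

H is in period 1, group 1; P is in period 3, group 15; K is in period 4, group 1; Ge is in period 4, group 14; Rb is in period 5, group 1.
Across a period the added protons contract the valence shell; down a group each new principal shell makes the atom larger.
Here both period and group differ, so the two effects have to be weighed against each other.
P > H: period and group pull opposite ways; the down-group shift dominates (111 vs 32 pm).
Ge > P: relative to P, both the across-period and down-group shifts push Ge's atomic radius up.
K > Ge: both are in period 4; the period trend gives K the larger value.
Rb > K: Rb sits below K in group 1, so the down-group effect alone puts Rb larger.
Approximate values (pm): H 32, P 111, K 196, Ge 121, Rb 210.
So from smallest to largest: H < P < Ge < K < Rb.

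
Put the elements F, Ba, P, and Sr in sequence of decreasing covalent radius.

Ba, Sr, P, F

Radius decreases left→right (rising Z_eff, same n) and increases top→bottom (higher n).
These span different periods and groups, so the two trends combine.
P > F: both effects reinforce here, so P is clearly the larger of the two.
Sr > P: relative to P, both the across-period and down-group shifts push Sr's atomic radius up.
Ba > Sr: Ba sits below Sr in group 2, so the down-group effect alone puts Ba larger.
For reference (pm): F 64, P 111, Sr 185, Ba 196.
So from largest to smallest: Ba > Sr > P > F.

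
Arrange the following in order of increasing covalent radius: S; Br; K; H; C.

Atomic radius shrinks across a period as nuclear charge pulls the same shell inward, and grows down a group as new shells are added.
Here both period and group differ, so the two effects have to be weighed against each other.
C > H: period and group pull opposite ways; the down-group shift dominates (75 vs 32 pm).
S > C: period and group pull opposite ways; the down-group shift dominates (103 vs 75 pm).
Br > S: the two effects oppose for this pair; the down-group effect wins (114 vs 103 pm).
K > Br: K lies to the left of Br in period 4, so the across-period effect alone puts K larger.
Tabulated atomic radius (pm): H 32, C 75, S 103, K 196, Br 114.
So from smallest to largest: H < C < S < Br < K.

H < C < S < Br < K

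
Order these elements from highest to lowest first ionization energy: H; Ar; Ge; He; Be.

He, Ar, H, Be, Ge

H is in period 1, group 1; He is in period 1, group 18; Be is in period 2, group 2; Ar is in period 3, group 18; Ge is in period 4, group 14.
Removing the outermost electron gets harder across a period and easier down a group.
These span different periods and groups, so the two trends combine.
Be > Ge: the two effects oppose for this pair; the down-group effect wins (900 vs 762 kJ/mol).
H > Be: period and group pull opposite ways; the down-group shift dominates (1312 vs 900 kJ/mol).
Ar > H: the two effects oppose for this pair; the across-period effect wins (1521 vs 1312 kJ/mol).
He > Ar: He sits above Ar in group 18, so the down-group effect alone puts He higher.
Approximate values (kJ/mol): H 1312, He 2372, Be 900, Ar 1521, Ge 762.
So from highest to lowest: He > Ar > H > Be > Ge.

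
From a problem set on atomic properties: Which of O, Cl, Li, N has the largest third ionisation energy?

Li

After 2 electrons have been removed, what remains? O²⁺ still has 4 valence electrons; Cl²⁺ still has 5 valence electrons; Li²⁺ is already 1 electron into the core; N²⁺ still has 3 valence electrons.
Pulling an electron out of a noble-gas core costs far more than removing a remaining valence electron, so Li sits at the high end of IE_3.
Valence configurations: O²⁺ [He]2s²2p², Cl²⁺ [Ne]3s²3p³, N²⁺ [He]2s²2p¹.
The numbers (kJ/mol): O 5300, Cl 3822, Li 11815, N 4578.
So the third ionization energies run Cl < N < O < Li.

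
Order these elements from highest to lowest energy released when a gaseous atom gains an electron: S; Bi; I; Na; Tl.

I > S > Bi > Na > Tl

Na is in period 3, group 1; S is in period 3, group 16; I is in period 5, group 17; Tl is in period 6, group 13; Bi is in period 6, group 15.
Adding an electron releases more energy for atoms nearer the top right (short of the noble gases).
These span different periods and groups, so the two trends combine.
Na > Tl: period and group pull opposite ways; the down-group shift dominates (53 vs 19 kJ/mol).
Bi > Na: the two effects oppose for this pair; the across-period effect wins (91 vs 53 kJ/mol).
S > Bi: both effects reinforce here, so S is clearly the higher of the two.
I > S: period and group pull opposite ways; the across-period shift dominates (295 vs 200 kJ/mol).
Tabulated electron affinity (kJ/mol): Na 53, S 200, I 295, Tl 19, Bi 91.
So from highest to lowest: I > S > Bi > Na > Tl.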